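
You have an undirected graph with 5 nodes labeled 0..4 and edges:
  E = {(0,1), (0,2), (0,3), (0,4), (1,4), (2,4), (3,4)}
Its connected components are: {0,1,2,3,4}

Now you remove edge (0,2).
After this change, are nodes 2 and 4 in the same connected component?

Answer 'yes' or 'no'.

Initial components: {0,1,2,3,4}
Removing edge (0,2): not a bridge — component count unchanged at 1.
New components: {0,1,2,3,4}
Are 2 and 4 in the same component? yes

Answer: yes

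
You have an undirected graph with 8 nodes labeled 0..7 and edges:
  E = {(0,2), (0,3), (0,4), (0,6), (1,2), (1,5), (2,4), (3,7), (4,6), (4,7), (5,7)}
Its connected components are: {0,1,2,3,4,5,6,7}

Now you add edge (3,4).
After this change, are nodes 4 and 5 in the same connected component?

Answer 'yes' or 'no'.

Answer: yes

Derivation:
Initial components: {0,1,2,3,4,5,6,7}
Adding edge (3,4): both already in same component {0,1,2,3,4,5,6,7}. No change.
New components: {0,1,2,3,4,5,6,7}
Are 4 and 5 in the same component? yes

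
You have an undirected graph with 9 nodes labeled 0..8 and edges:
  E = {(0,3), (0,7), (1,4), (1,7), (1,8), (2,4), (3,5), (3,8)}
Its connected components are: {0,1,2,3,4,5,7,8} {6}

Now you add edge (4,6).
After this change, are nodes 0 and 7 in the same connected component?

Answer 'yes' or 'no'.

Answer: yes

Derivation:
Initial components: {0,1,2,3,4,5,7,8} {6}
Adding edge (4,6): merges {0,1,2,3,4,5,7,8} and {6}.
New components: {0,1,2,3,4,5,6,7,8}
Are 0 and 7 in the same component? yes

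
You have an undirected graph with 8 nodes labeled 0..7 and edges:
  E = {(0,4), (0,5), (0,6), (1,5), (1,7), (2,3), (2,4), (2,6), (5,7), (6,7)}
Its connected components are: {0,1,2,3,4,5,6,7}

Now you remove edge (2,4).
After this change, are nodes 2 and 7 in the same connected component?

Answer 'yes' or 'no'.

Answer: yes

Derivation:
Initial components: {0,1,2,3,4,5,6,7}
Removing edge (2,4): not a bridge — component count unchanged at 1.
New components: {0,1,2,3,4,5,6,7}
Are 2 and 7 in the same component? yes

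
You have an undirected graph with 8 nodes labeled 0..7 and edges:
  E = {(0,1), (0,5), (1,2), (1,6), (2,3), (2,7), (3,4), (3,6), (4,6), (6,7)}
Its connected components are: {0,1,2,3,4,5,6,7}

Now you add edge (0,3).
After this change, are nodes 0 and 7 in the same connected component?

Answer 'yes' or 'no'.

Initial components: {0,1,2,3,4,5,6,7}
Adding edge (0,3): both already in same component {0,1,2,3,4,5,6,7}. No change.
New components: {0,1,2,3,4,5,6,7}
Are 0 and 7 in the same component? yes

Answer: yes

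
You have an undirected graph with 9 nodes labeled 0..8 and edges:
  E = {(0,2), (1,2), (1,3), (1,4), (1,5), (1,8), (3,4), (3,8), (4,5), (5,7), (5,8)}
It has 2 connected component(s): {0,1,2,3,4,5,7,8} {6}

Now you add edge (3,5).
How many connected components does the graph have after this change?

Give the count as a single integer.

Initial component count: 2
Add (3,5): endpoints already in same component. Count unchanged: 2.
New component count: 2

Answer: 2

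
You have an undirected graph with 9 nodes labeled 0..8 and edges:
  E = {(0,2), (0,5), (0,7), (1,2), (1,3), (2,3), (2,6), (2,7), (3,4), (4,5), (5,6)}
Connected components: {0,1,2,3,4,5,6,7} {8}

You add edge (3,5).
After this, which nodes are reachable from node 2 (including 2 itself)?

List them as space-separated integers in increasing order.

Answer: 0 1 2 3 4 5 6 7

Derivation:
Before: nodes reachable from 2: {0,1,2,3,4,5,6,7}
Adding (3,5): both endpoints already in same component. Reachability from 2 unchanged.
After: nodes reachable from 2: {0,1,2,3,4,5,6,7}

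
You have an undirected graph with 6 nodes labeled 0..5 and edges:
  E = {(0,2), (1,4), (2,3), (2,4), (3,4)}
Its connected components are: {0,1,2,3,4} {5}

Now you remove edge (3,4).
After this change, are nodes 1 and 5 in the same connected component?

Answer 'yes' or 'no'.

Answer: no

Derivation:
Initial components: {0,1,2,3,4} {5}
Removing edge (3,4): not a bridge — component count unchanged at 2.
New components: {0,1,2,3,4} {5}
Are 1 and 5 in the same component? no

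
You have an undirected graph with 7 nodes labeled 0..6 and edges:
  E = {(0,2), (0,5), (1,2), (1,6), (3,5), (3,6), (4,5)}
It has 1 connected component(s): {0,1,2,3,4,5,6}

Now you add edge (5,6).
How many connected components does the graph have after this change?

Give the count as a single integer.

Initial component count: 1
Add (5,6): endpoints already in same component. Count unchanged: 1.
New component count: 1

Answer: 1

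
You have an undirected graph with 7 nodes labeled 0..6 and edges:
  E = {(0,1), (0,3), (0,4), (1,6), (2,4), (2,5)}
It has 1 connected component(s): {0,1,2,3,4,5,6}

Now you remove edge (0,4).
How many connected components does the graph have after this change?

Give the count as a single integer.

Initial component count: 1
Remove (0,4): it was a bridge. Count increases: 1 -> 2.
  After removal, components: {0,1,3,6} {2,4,5}
New component count: 2

Answer: 2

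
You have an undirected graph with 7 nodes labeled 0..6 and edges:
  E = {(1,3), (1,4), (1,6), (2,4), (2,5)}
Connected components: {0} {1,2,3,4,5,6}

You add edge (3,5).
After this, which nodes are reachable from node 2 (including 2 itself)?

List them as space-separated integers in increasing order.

Answer: 1 2 3 4 5 6

Derivation:
Before: nodes reachable from 2: {1,2,3,4,5,6}
Adding (3,5): both endpoints already in same component. Reachability from 2 unchanged.
After: nodes reachable from 2: {1,2,3,4,5,6}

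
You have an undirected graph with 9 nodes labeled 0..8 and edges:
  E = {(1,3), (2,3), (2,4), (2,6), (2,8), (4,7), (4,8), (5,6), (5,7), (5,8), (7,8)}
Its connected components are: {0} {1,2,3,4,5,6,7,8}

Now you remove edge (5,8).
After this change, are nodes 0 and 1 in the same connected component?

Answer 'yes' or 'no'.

Answer: no

Derivation:
Initial components: {0} {1,2,3,4,5,6,7,8}
Removing edge (5,8): not a bridge — component count unchanged at 2.
New components: {0} {1,2,3,4,5,6,7,8}
Are 0 and 1 in the same component? no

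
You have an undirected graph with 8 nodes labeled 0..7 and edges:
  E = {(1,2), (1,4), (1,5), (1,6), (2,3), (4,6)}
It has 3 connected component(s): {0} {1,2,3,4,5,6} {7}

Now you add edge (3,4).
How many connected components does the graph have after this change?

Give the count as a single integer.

Answer: 3

Derivation:
Initial component count: 3
Add (3,4): endpoints already in same component. Count unchanged: 3.
New component count: 3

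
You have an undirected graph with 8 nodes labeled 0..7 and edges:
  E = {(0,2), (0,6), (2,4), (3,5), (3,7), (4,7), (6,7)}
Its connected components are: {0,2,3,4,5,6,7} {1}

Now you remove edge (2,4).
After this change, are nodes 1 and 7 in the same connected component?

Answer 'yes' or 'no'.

Initial components: {0,2,3,4,5,6,7} {1}
Removing edge (2,4): not a bridge — component count unchanged at 2.
New components: {0,2,3,4,5,6,7} {1}
Are 1 and 7 in the same component? no

Answer: no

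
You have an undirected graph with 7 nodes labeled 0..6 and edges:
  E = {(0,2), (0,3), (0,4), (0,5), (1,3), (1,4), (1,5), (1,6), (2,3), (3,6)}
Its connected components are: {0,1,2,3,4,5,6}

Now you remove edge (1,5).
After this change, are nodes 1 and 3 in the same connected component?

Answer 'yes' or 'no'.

Answer: yes

Derivation:
Initial components: {0,1,2,3,4,5,6}
Removing edge (1,5): not a bridge — component count unchanged at 1.
New components: {0,1,2,3,4,5,6}
Are 1 and 3 in the same component? yes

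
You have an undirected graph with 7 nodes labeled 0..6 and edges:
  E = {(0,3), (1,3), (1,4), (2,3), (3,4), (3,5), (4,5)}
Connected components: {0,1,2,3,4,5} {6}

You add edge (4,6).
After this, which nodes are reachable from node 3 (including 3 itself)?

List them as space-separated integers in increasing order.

Before: nodes reachable from 3: {0,1,2,3,4,5}
Adding (4,6): merges 3's component with another. Reachability grows.
After: nodes reachable from 3: {0,1,2,3,4,5,6}

Answer: 0 1 2 3 4 5 6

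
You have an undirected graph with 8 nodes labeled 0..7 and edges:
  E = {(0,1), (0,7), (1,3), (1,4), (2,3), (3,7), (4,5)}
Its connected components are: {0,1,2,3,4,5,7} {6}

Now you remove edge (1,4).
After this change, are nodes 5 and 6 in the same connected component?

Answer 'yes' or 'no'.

Initial components: {0,1,2,3,4,5,7} {6}
Removing edge (1,4): it was a bridge — component count 2 -> 3.
New components: {0,1,2,3,7} {4,5} {6}
Are 5 and 6 in the same component? no

Answer: no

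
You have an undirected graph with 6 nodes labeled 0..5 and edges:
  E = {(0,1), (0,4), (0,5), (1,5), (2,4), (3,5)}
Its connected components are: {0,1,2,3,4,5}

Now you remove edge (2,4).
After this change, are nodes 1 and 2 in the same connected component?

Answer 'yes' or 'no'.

Answer: no

Derivation:
Initial components: {0,1,2,3,4,5}
Removing edge (2,4): it was a bridge — component count 1 -> 2.
New components: {0,1,3,4,5} {2}
Are 1 and 2 in the same component? no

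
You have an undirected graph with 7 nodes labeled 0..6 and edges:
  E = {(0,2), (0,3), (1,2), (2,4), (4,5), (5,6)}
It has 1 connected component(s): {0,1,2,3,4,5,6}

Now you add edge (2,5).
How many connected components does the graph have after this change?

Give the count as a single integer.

Initial component count: 1
Add (2,5): endpoints already in same component. Count unchanged: 1.
New component count: 1

Answer: 1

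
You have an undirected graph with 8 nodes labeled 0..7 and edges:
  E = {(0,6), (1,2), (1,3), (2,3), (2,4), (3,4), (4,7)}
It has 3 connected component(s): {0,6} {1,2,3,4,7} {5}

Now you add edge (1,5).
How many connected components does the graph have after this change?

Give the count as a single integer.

Answer: 2

Derivation:
Initial component count: 3
Add (1,5): merges two components. Count decreases: 3 -> 2.
New component count: 2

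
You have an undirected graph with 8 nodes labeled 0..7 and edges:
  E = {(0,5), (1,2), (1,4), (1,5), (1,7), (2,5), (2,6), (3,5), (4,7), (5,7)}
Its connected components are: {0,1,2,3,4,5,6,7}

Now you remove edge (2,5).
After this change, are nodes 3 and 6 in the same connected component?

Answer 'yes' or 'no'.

Initial components: {0,1,2,3,4,5,6,7}
Removing edge (2,5): not a bridge — component count unchanged at 1.
New components: {0,1,2,3,4,5,6,7}
Are 3 and 6 in the same component? yes

Answer: yes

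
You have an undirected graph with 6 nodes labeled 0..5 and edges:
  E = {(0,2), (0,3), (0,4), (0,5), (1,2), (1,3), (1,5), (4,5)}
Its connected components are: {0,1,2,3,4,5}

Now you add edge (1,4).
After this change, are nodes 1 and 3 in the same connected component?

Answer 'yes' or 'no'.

Answer: yes

Derivation:
Initial components: {0,1,2,3,4,5}
Adding edge (1,4): both already in same component {0,1,2,3,4,5}. No change.
New components: {0,1,2,3,4,5}
Are 1 and 3 in the same component? yes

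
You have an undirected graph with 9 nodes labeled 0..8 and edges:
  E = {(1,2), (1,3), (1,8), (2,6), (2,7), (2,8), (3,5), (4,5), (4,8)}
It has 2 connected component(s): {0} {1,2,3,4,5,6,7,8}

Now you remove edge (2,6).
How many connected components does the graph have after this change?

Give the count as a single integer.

Answer: 3

Derivation:
Initial component count: 2
Remove (2,6): it was a bridge. Count increases: 2 -> 3.
  After removal, components: {0} {1,2,3,4,5,7,8} {6}
New component count: 3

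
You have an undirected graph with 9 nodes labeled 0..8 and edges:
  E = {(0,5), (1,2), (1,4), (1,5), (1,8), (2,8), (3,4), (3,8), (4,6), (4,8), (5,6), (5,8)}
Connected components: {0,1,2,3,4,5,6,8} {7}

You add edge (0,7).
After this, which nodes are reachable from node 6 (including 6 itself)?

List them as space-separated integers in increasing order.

Answer: 0 1 2 3 4 5 6 7 8

Derivation:
Before: nodes reachable from 6: {0,1,2,3,4,5,6,8}
Adding (0,7): merges 6's component with another. Reachability grows.
After: nodes reachable from 6: {0,1,2,3,4,5,6,7,8}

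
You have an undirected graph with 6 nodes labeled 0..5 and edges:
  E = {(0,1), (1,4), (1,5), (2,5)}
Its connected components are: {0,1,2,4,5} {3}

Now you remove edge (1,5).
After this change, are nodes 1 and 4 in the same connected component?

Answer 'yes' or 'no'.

Answer: yes

Derivation:
Initial components: {0,1,2,4,5} {3}
Removing edge (1,5): it was a bridge — component count 2 -> 3.
New components: {0,1,4} {2,5} {3}
Are 1 and 4 in the same component? yes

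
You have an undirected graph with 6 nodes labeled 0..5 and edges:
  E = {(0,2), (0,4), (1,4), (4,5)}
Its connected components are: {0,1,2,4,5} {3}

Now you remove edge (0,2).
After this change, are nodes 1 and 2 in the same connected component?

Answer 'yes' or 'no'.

Answer: no

Derivation:
Initial components: {0,1,2,4,5} {3}
Removing edge (0,2): it was a bridge — component count 2 -> 3.
New components: {0,1,4,5} {2} {3}
Are 1 and 2 in the same component? no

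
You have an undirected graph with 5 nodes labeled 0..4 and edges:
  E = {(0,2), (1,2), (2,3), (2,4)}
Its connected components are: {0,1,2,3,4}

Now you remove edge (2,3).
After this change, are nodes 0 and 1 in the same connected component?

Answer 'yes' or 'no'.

Answer: yes

Derivation:
Initial components: {0,1,2,3,4}
Removing edge (2,3): it was a bridge — component count 1 -> 2.
New components: {0,1,2,4} {3}
Are 0 and 1 in the same component? yes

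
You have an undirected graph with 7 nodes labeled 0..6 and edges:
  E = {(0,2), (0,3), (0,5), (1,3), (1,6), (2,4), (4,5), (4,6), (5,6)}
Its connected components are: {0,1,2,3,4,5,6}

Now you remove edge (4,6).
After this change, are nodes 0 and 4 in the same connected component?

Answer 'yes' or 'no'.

Answer: yes

Derivation:
Initial components: {0,1,2,3,4,5,6}
Removing edge (4,6): not a bridge — component count unchanged at 1.
New components: {0,1,2,3,4,5,6}
Are 0 and 4 in the same component? yes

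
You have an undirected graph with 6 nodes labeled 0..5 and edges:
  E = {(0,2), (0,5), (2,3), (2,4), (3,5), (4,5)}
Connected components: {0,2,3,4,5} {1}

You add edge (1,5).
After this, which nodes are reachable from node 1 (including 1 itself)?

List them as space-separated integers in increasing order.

Before: nodes reachable from 1: {1}
Adding (1,5): merges 1's component with another. Reachability grows.
After: nodes reachable from 1: {0,1,2,3,4,5}

Answer: 0 1 2 3 4 5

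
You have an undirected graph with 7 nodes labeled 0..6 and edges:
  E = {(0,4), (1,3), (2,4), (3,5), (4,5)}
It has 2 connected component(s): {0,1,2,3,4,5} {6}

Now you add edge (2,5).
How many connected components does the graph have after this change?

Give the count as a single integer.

Answer: 2

Derivation:
Initial component count: 2
Add (2,5): endpoints already in same component. Count unchanged: 2.
New component count: 2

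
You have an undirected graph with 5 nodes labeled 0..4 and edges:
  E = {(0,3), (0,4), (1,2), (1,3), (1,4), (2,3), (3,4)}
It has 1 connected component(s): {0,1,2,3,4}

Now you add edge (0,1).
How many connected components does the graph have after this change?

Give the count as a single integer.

Answer: 1

Derivation:
Initial component count: 1
Add (0,1): endpoints already in same component. Count unchanged: 1.
New component count: 1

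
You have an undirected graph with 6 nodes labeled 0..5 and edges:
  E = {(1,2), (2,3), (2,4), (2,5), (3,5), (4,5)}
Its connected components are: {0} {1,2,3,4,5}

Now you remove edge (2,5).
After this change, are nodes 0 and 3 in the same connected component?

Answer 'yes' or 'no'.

Answer: no

Derivation:
Initial components: {0} {1,2,3,4,5}
Removing edge (2,5): not a bridge — component count unchanged at 2.
New components: {0} {1,2,3,4,5}
Are 0 and 3 in the same component? no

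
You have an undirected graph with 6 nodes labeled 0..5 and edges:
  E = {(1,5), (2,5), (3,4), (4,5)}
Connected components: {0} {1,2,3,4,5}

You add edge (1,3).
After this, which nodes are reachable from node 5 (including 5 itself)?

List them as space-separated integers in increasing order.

Before: nodes reachable from 5: {1,2,3,4,5}
Adding (1,3): both endpoints already in same component. Reachability from 5 unchanged.
After: nodes reachable from 5: {1,2,3,4,5}

Answer: 1 2 3 4 5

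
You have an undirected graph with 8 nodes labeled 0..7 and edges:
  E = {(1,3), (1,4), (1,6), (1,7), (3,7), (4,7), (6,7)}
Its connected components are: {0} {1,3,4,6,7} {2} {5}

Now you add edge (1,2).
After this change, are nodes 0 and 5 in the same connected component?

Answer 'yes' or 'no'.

Initial components: {0} {1,3,4,6,7} {2} {5}
Adding edge (1,2): merges {1,3,4,6,7} and {2}.
New components: {0} {1,2,3,4,6,7} {5}
Are 0 and 5 in the same component? no

Answer: no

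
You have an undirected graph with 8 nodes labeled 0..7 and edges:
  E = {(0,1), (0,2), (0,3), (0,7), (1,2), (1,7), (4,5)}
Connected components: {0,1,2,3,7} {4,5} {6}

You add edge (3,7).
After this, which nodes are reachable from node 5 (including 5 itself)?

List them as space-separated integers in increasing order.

Answer: 4 5

Derivation:
Before: nodes reachable from 5: {4,5}
Adding (3,7): both endpoints already in same component. Reachability from 5 unchanged.
After: nodes reachable from 5: {4,5}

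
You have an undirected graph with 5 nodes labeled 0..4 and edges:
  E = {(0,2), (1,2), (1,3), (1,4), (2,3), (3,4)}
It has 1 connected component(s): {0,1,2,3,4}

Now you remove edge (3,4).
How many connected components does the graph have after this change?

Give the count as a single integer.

Answer: 1

Derivation:
Initial component count: 1
Remove (3,4): not a bridge. Count unchanged: 1.
  After removal, components: {0,1,2,3,4}
New component count: 1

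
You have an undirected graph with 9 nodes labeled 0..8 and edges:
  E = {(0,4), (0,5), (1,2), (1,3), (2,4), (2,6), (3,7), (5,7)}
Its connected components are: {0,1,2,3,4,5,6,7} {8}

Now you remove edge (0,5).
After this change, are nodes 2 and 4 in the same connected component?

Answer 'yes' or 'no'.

Answer: yes

Derivation:
Initial components: {0,1,2,3,4,5,6,7} {8}
Removing edge (0,5): not a bridge — component count unchanged at 2.
New components: {0,1,2,3,4,5,6,7} {8}
Are 2 and 4 in the same component? yes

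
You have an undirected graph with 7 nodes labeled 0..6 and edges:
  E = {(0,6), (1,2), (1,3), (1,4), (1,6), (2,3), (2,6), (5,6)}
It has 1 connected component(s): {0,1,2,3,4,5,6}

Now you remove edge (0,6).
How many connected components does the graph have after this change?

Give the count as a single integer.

Initial component count: 1
Remove (0,6): it was a bridge. Count increases: 1 -> 2.
  After removal, components: {0} {1,2,3,4,5,6}
New component count: 2

Answer: 2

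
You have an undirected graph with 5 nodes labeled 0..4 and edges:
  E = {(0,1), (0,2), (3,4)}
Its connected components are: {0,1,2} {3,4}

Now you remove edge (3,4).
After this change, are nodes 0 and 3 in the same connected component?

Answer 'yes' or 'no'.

Initial components: {0,1,2} {3,4}
Removing edge (3,4): it was a bridge — component count 2 -> 3.
New components: {0,1,2} {3} {4}
Are 0 and 3 in the same component? no

Answer: no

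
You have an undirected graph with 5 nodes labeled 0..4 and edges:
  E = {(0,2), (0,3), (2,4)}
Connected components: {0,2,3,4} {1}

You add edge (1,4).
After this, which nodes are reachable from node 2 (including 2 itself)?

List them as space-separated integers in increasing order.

Before: nodes reachable from 2: {0,2,3,4}
Adding (1,4): merges 2's component with another. Reachability grows.
After: nodes reachable from 2: {0,1,2,3,4}

Answer: 0 1 2 3 4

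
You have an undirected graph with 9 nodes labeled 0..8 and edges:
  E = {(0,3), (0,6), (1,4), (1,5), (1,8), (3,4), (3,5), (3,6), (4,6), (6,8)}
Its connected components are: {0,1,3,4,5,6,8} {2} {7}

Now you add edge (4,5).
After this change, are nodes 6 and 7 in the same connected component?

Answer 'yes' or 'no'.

Initial components: {0,1,3,4,5,6,8} {2} {7}
Adding edge (4,5): both already in same component {0,1,3,4,5,6,8}. No change.
New components: {0,1,3,4,5,6,8} {2} {7}
Are 6 and 7 in the same component? no

Answer: no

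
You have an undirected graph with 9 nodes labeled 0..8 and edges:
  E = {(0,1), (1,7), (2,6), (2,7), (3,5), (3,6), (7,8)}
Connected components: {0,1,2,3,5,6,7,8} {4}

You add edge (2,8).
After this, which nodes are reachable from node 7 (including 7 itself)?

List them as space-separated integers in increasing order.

Answer: 0 1 2 3 5 6 7 8

Derivation:
Before: nodes reachable from 7: {0,1,2,3,5,6,7,8}
Adding (2,8): both endpoints already in same component. Reachability from 7 unchanged.
After: nodes reachable from 7: {0,1,2,3,5,6,7,8}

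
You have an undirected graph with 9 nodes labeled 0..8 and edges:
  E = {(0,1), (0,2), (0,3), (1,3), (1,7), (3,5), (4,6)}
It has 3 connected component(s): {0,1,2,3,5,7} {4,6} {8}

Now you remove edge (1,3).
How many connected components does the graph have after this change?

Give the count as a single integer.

Answer: 3

Derivation:
Initial component count: 3
Remove (1,3): not a bridge. Count unchanged: 3.
  After removal, components: {0,1,2,3,5,7} {4,6} {8}
New component count: 3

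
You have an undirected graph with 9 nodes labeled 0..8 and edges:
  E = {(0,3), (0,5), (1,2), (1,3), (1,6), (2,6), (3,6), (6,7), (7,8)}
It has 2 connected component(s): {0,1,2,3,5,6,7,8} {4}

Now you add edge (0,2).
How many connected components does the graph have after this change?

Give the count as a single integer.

Answer: 2

Derivation:
Initial component count: 2
Add (0,2): endpoints already in same component. Count unchanged: 2.
New component count: 2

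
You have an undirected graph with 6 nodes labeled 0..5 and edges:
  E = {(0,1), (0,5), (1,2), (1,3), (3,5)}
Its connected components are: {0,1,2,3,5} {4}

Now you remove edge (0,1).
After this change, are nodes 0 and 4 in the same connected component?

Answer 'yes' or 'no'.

Initial components: {0,1,2,3,5} {4}
Removing edge (0,1): not a bridge — component count unchanged at 2.
New components: {0,1,2,3,5} {4}
Are 0 and 4 in the same component? no

Answer: no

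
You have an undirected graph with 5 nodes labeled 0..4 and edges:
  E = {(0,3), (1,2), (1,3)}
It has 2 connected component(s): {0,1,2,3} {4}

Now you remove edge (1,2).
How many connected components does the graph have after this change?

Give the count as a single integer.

Initial component count: 2
Remove (1,2): it was a bridge. Count increases: 2 -> 3.
  After removal, components: {0,1,3} {2} {4}
New component count: 3

Answer: 3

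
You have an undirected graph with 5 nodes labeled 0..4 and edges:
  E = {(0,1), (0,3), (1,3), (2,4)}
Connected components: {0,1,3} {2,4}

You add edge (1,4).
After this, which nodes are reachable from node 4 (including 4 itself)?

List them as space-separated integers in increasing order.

Before: nodes reachable from 4: {2,4}
Adding (1,4): merges 4's component with another. Reachability grows.
After: nodes reachable from 4: {0,1,2,3,4}

Answer: 0 1 2 3 4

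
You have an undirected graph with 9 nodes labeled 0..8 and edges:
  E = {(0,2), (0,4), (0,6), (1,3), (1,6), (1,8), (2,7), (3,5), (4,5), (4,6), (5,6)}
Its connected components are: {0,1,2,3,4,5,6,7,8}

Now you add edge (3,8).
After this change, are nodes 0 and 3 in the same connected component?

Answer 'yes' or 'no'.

Initial components: {0,1,2,3,4,5,6,7,8}
Adding edge (3,8): both already in same component {0,1,2,3,4,5,6,7,8}. No change.
New components: {0,1,2,3,4,5,6,7,8}
Are 0 and 3 in the same component? yes

Answer: yes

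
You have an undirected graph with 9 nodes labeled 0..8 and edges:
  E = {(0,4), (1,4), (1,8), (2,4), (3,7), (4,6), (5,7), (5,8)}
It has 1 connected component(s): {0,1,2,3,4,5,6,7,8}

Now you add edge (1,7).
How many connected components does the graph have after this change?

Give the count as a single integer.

Answer: 1

Derivation:
Initial component count: 1
Add (1,7): endpoints already in same component. Count unchanged: 1.
New component count: 1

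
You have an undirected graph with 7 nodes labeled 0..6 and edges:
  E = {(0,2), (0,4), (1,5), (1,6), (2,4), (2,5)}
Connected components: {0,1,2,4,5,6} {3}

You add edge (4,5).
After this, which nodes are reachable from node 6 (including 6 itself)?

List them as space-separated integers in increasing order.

Before: nodes reachable from 6: {0,1,2,4,5,6}
Adding (4,5): both endpoints already in same component. Reachability from 6 unchanged.
After: nodes reachable from 6: {0,1,2,4,5,6}

Answer: 0 1 2 4 5 6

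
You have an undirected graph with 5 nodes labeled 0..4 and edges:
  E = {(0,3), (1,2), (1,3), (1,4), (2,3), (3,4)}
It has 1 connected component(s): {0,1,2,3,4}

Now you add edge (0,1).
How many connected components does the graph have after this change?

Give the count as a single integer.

Answer: 1

Derivation:
Initial component count: 1
Add (0,1): endpoints already in same component. Count unchanged: 1.
New component count: 1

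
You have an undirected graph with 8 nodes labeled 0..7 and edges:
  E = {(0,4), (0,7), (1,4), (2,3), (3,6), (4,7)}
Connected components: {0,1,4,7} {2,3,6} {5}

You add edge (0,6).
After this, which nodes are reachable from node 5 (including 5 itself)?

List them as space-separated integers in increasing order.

Answer: 5

Derivation:
Before: nodes reachable from 5: {5}
Adding (0,6): merges two components, but neither contains 5. Reachability from 5 unchanged.
After: nodes reachable from 5: {5}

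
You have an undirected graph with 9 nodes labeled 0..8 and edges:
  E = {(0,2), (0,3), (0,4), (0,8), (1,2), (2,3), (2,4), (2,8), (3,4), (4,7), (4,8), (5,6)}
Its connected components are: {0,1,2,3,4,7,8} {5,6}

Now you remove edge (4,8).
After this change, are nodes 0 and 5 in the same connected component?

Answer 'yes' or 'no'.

Initial components: {0,1,2,3,4,7,8} {5,6}
Removing edge (4,8): not a bridge — component count unchanged at 2.
New components: {0,1,2,3,4,7,8} {5,6}
Are 0 and 5 in the same component? no

Answer: no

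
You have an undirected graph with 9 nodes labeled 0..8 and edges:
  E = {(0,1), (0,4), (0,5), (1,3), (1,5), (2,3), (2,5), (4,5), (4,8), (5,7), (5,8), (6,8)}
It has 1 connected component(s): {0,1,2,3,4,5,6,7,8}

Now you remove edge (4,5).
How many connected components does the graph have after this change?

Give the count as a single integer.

Answer: 1

Derivation:
Initial component count: 1
Remove (4,5): not a bridge. Count unchanged: 1.
  After removal, components: {0,1,2,3,4,5,6,7,8}
New component count: 1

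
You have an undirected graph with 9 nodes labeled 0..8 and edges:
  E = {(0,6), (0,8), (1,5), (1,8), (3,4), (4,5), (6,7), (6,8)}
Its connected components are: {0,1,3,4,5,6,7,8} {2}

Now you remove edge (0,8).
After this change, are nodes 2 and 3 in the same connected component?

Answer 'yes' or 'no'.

Initial components: {0,1,3,4,5,6,7,8} {2}
Removing edge (0,8): not a bridge — component count unchanged at 2.
New components: {0,1,3,4,5,6,7,8} {2}
Are 2 and 3 in the same component? no

Answer: no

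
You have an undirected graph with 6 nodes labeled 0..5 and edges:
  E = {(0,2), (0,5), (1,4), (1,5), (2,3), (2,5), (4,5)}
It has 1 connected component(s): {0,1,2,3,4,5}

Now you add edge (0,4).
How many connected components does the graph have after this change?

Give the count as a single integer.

Initial component count: 1
Add (0,4): endpoints already in same component. Count unchanged: 1.
New component count: 1

Answer: 1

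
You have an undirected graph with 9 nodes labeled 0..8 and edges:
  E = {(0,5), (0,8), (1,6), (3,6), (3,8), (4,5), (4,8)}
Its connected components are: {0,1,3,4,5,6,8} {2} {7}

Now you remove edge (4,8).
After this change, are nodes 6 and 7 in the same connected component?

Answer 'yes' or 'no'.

Answer: no

Derivation:
Initial components: {0,1,3,4,5,6,8} {2} {7}
Removing edge (4,8): not a bridge — component count unchanged at 3.
New components: {0,1,3,4,5,6,8} {2} {7}
Are 6 and 7 in the same component? no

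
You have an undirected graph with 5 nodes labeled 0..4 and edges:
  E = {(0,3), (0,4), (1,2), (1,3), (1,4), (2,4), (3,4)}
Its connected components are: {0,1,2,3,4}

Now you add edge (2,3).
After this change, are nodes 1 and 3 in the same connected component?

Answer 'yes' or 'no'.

Answer: yes

Derivation:
Initial components: {0,1,2,3,4}
Adding edge (2,3): both already in same component {0,1,2,3,4}. No change.
New components: {0,1,2,3,4}
Are 1 and 3 in the same component? yes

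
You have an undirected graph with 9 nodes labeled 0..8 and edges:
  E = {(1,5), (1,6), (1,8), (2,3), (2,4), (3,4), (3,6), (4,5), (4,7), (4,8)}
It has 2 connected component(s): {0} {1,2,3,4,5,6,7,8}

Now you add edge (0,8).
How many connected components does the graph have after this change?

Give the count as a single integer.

Answer: 1

Derivation:
Initial component count: 2
Add (0,8): merges two components. Count decreases: 2 -> 1.
New component count: 1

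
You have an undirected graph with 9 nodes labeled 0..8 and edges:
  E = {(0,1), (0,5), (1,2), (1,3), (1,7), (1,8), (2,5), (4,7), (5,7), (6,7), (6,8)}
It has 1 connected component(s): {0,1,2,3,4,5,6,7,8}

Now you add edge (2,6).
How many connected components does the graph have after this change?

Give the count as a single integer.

Initial component count: 1
Add (2,6): endpoints already in same component. Count unchanged: 1.
New component count: 1

Answer: 1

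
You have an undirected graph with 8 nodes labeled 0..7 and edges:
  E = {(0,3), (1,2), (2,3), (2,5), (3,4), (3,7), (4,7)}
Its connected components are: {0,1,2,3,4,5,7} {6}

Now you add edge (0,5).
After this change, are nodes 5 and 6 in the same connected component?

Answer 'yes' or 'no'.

Answer: no

Derivation:
Initial components: {0,1,2,3,4,5,7} {6}
Adding edge (0,5): both already in same component {0,1,2,3,4,5,7}. No change.
New components: {0,1,2,3,4,5,7} {6}
Are 5 and 6 in the same component? no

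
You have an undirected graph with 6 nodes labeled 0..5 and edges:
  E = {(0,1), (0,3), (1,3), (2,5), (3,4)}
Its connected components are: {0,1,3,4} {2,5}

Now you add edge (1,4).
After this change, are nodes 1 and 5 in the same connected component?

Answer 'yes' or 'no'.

Initial components: {0,1,3,4} {2,5}
Adding edge (1,4): both already in same component {0,1,3,4}. No change.
New components: {0,1,3,4} {2,5}
Are 1 and 5 in the same component? no

Answer: no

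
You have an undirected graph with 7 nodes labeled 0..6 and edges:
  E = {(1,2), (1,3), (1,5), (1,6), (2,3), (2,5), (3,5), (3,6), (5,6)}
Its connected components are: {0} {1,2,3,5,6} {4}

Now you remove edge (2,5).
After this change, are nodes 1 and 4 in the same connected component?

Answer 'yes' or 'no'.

Initial components: {0} {1,2,3,5,6} {4}
Removing edge (2,5): not a bridge — component count unchanged at 3.
New components: {0} {1,2,3,5,6} {4}
Are 1 and 4 in the same component? no

Answer: no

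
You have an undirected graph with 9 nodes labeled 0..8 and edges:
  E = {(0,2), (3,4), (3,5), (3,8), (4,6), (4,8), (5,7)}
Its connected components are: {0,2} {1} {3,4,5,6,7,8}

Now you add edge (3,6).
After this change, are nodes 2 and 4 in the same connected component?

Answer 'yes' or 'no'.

Answer: no

Derivation:
Initial components: {0,2} {1} {3,4,5,6,7,8}
Adding edge (3,6): both already in same component {3,4,5,6,7,8}. No change.
New components: {0,2} {1} {3,4,5,6,7,8}
Are 2 and 4 in the same component? no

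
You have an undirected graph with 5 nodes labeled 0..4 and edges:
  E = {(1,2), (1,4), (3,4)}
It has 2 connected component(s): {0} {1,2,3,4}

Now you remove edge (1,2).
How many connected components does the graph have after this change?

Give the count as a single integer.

Answer: 3

Derivation:
Initial component count: 2
Remove (1,2): it was a bridge. Count increases: 2 -> 3.
  After removal, components: {0} {1,3,4} {2}
New component count: 3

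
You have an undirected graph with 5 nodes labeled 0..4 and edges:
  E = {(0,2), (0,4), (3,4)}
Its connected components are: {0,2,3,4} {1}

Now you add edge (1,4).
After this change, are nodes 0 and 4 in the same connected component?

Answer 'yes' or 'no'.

Answer: yes

Derivation:
Initial components: {0,2,3,4} {1}
Adding edge (1,4): merges {1} and {0,2,3,4}.
New components: {0,1,2,3,4}
Are 0 and 4 in the same component? yes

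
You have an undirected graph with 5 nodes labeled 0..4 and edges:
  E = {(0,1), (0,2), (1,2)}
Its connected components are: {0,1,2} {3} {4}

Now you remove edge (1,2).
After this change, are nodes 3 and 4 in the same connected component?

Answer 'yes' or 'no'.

Initial components: {0,1,2} {3} {4}
Removing edge (1,2): not a bridge — component count unchanged at 3.
New components: {0,1,2} {3} {4}
Are 3 and 4 in the same component? no

Answer: no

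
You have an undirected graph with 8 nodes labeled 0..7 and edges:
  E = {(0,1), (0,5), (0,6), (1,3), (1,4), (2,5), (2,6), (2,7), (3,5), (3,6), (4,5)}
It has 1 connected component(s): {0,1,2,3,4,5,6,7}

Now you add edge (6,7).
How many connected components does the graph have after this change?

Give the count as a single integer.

Initial component count: 1
Add (6,7): endpoints already in same component. Count unchanged: 1.
New component count: 1

Answer: 1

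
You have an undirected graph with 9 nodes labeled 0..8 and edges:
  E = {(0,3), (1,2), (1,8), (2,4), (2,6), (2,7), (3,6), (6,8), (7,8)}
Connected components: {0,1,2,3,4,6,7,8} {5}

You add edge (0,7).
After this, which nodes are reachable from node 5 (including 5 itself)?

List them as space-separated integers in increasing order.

Before: nodes reachable from 5: {5}
Adding (0,7): both endpoints already in same component. Reachability from 5 unchanged.
After: nodes reachable from 5: {5}

Answer: 5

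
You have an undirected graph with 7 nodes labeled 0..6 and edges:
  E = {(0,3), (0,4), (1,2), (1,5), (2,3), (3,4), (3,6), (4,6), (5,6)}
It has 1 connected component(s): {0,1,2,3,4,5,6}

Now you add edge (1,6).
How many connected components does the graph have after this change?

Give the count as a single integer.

Answer: 1

Derivation:
Initial component count: 1
Add (1,6): endpoints already in same component. Count unchanged: 1.
New component count: 1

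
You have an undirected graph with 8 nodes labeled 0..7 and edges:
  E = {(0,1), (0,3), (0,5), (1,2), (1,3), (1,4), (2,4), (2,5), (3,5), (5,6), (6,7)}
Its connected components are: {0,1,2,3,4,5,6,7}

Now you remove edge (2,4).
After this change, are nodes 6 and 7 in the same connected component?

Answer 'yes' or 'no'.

Initial components: {0,1,2,3,4,5,6,7}
Removing edge (2,4): not a bridge — component count unchanged at 1.
New components: {0,1,2,3,4,5,6,7}
Are 6 and 7 in the same component? yes

Answer: yes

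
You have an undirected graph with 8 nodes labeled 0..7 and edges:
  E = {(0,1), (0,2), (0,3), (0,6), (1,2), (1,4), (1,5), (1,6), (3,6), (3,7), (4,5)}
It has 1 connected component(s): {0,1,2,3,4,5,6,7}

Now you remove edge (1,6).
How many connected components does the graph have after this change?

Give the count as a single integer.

Answer: 1

Derivation:
Initial component count: 1
Remove (1,6): not a bridge. Count unchanged: 1.
  After removal, components: {0,1,2,3,4,5,6,7}
New component count: 1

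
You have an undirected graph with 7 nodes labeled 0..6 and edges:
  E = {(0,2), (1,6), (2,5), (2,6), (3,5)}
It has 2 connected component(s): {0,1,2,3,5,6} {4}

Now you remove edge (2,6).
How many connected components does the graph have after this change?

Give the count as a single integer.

Answer: 3

Derivation:
Initial component count: 2
Remove (2,6): it was a bridge. Count increases: 2 -> 3.
  After removal, components: {0,2,3,5} {1,6} {4}
New component count: 3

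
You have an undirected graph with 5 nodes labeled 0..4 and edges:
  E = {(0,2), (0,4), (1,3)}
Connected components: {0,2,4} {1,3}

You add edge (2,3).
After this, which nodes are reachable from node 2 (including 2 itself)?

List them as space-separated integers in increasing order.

Before: nodes reachable from 2: {0,2,4}
Adding (2,3): merges 2's component with another. Reachability grows.
After: nodes reachable from 2: {0,1,2,3,4}

Answer: 0 1 2 3 4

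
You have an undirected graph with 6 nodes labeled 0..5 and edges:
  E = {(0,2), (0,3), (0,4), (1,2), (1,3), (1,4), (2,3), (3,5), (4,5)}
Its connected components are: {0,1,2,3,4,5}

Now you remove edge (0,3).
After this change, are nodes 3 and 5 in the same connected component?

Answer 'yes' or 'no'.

Answer: yes

Derivation:
Initial components: {0,1,2,3,4,5}
Removing edge (0,3): not a bridge — component count unchanged at 1.
New components: {0,1,2,3,4,5}
Are 3 and 5 in the same component? yes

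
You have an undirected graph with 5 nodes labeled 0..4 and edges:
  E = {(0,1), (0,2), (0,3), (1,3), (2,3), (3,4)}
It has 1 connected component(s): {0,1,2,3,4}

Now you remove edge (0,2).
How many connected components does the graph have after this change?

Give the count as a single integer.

Answer: 1

Derivation:
Initial component count: 1
Remove (0,2): not a bridge. Count unchanged: 1.
  After removal, components: {0,1,2,3,4}
New component count: 1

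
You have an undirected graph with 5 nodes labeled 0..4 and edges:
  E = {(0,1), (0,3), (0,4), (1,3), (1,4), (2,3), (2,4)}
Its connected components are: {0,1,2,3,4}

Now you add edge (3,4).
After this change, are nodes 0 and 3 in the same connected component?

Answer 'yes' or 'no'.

Initial components: {0,1,2,3,4}
Adding edge (3,4): both already in same component {0,1,2,3,4}. No change.
New components: {0,1,2,3,4}
Are 0 and 3 in the same component? yes

Answer: yes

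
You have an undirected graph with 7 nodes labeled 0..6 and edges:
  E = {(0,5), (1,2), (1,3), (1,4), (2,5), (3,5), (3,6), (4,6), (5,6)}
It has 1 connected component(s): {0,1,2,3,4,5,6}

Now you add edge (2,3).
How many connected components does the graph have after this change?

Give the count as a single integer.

Answer: 1

Derivation:
Initial component count: 1
Add (2,3): endpoints already in same component. Count unchanged: 1.
New component count: 1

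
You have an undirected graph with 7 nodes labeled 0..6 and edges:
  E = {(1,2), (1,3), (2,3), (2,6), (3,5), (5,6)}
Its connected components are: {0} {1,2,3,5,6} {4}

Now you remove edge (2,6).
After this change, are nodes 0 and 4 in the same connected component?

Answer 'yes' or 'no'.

Answer: no

Derivation:
Initial components: {0} {1,2,3,5,6} {4}
Removing edge (2,6): not a bridge — component count unchanged at 3.
New components: {0} {1,2,3,5,6} {4}
Are 0 and 4 in the same component? no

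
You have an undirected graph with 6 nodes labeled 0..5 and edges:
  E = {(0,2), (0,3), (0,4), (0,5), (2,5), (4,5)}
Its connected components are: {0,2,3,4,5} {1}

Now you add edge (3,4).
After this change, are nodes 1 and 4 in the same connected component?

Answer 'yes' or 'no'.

Answer: no

Derivation:
Initial components: {0,2,3,4,5} {1}
Adding edge (3,4): both already in same component {0,2,3,4,5}. No change.
New components: {0,2,3,4,5} {1}
Are 1 and 4 in the same component? no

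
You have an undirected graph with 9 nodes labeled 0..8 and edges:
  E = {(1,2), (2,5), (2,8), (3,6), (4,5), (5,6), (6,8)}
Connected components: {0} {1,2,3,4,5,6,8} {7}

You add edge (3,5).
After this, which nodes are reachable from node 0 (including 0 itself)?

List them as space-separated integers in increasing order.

Answer: 0

Derivation:
Before: nodes reachable from 0: {0}
Adding (3,5): both endpoints already in same component. Reachability from 0 unchanged.
After: nodes reachable from 0: {0}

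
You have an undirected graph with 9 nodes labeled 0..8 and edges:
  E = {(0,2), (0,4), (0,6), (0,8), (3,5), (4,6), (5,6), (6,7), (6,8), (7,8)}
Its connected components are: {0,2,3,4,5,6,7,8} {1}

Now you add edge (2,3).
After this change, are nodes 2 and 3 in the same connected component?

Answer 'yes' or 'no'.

Answer: yes

Derivation:
Initial components: {0,2,3,4,5,6,7,8} {1}
Adding edge (2,3): both already in same component {0,2,3,4,5,6,7,8}. No change.
New components: {0,2,3,4,5,6,7,8} {1}
Are 2 and 3 in the same component? yes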